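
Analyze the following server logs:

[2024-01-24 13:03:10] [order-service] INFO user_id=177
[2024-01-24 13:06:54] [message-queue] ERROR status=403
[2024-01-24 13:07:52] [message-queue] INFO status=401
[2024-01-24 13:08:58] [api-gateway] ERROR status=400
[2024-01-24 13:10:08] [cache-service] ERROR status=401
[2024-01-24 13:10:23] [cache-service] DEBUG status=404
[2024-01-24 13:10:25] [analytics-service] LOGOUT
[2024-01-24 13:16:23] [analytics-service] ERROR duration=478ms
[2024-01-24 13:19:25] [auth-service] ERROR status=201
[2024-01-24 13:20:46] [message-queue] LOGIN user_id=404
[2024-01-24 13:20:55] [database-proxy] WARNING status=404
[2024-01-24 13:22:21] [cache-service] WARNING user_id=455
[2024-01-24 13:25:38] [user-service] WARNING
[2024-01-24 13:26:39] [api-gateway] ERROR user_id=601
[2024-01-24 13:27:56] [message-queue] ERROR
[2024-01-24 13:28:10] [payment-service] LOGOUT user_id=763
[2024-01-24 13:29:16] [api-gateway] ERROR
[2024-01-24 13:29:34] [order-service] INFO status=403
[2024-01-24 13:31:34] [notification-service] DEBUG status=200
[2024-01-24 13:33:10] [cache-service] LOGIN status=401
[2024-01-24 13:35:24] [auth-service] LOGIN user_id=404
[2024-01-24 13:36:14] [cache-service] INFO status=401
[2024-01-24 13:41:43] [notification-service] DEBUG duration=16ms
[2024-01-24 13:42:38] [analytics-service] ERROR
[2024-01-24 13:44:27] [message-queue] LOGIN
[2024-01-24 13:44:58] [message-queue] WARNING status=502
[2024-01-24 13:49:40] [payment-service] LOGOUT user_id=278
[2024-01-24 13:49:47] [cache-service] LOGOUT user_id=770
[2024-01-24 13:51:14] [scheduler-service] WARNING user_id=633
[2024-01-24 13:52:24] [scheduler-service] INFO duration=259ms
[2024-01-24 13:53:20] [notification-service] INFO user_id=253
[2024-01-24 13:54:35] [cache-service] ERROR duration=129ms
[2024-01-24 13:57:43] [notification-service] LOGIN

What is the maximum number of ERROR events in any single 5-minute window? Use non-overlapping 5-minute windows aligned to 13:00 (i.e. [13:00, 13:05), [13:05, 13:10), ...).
3

To find the burst window:

1. Divide the log period into non-overlapping 5-minute windows starting at 13:00
2. Count ERROR events in each window
3. Find the window with maximum count
4. Maximum events in a window: 3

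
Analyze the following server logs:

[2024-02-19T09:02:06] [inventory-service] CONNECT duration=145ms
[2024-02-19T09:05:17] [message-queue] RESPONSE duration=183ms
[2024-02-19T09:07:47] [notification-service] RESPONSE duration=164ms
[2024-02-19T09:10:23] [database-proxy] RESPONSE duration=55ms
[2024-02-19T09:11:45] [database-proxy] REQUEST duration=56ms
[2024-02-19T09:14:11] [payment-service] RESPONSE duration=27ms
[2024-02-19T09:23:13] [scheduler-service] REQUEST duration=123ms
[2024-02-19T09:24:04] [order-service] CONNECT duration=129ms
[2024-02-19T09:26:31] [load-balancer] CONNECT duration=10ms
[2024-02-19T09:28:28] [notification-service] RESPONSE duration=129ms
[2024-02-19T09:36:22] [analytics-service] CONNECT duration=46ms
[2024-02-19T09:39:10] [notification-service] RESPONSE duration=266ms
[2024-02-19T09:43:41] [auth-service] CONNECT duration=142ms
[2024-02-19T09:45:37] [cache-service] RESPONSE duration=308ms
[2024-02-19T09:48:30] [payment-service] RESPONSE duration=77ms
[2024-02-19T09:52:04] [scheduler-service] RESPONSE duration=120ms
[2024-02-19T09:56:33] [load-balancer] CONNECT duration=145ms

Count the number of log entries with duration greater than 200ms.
2

To count timeouts:

1. Threshold: 200ms
2. Extract duration from each log entry
3. Count entries where duration > 200
4. Timeout count: 2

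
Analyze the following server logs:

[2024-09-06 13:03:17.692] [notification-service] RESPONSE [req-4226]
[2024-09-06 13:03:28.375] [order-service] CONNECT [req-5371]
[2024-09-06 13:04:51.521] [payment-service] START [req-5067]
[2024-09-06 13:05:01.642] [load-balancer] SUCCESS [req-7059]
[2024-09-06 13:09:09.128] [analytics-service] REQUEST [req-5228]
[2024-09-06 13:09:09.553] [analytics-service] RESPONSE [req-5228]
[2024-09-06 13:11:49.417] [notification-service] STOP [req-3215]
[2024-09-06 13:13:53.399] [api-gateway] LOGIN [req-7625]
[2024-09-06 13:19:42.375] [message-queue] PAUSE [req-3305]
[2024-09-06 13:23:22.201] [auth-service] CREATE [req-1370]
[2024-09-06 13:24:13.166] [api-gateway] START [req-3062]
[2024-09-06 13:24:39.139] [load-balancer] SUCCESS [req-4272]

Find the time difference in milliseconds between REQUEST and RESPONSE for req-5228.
425

To calculate latency:

1. Find REQUEST with id req-5228: 2024-09-06 13:09:09.128
2. Find RESPONSE with id req-5228: 2024-09-06 13:09:09.553
3. Latency: 2024-09-06 13:09:09.553 - 2024-09-06 13:09:09.128 = 425ms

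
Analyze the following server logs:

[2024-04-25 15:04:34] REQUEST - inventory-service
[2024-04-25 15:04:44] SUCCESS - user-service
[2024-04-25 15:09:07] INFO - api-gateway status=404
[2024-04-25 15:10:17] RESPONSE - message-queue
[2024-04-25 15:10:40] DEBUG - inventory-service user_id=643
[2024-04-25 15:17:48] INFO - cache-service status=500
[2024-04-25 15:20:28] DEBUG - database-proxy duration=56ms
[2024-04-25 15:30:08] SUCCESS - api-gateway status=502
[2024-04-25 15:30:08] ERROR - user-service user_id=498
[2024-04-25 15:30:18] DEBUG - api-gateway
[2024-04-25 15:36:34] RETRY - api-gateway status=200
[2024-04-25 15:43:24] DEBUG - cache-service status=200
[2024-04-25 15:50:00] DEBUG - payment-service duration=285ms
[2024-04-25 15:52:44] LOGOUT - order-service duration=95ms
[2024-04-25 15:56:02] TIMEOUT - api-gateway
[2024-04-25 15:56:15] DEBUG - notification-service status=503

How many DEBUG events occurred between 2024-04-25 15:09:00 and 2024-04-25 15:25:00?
2

To count events in the time window:

1. Window boundaries: 2024-04-25 15:09:00 to 2024-04-25 15:25:00
2. Filter for DEBUG events within this window
3. Count matching events: 2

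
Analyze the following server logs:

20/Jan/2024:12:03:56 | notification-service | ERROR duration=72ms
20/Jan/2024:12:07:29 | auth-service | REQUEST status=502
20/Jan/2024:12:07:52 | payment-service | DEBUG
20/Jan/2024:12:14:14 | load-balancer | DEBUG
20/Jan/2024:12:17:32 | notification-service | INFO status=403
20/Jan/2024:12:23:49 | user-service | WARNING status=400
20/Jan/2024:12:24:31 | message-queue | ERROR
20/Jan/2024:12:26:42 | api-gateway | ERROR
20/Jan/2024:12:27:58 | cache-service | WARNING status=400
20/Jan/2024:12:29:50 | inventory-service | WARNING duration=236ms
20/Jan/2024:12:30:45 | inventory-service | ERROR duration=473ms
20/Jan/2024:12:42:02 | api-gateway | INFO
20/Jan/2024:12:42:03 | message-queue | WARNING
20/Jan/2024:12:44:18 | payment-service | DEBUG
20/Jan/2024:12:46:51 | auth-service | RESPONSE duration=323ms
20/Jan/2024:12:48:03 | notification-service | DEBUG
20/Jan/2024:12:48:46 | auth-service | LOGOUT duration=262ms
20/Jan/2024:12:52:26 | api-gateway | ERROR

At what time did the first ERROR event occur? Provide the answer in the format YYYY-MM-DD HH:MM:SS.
2024-01-20 12:03:56

To find the first event:

1. Filter for all ERROR events
2. Sort by timestamp
3. Select the first one
4. Timestamp: 2024-01-20 12:03:56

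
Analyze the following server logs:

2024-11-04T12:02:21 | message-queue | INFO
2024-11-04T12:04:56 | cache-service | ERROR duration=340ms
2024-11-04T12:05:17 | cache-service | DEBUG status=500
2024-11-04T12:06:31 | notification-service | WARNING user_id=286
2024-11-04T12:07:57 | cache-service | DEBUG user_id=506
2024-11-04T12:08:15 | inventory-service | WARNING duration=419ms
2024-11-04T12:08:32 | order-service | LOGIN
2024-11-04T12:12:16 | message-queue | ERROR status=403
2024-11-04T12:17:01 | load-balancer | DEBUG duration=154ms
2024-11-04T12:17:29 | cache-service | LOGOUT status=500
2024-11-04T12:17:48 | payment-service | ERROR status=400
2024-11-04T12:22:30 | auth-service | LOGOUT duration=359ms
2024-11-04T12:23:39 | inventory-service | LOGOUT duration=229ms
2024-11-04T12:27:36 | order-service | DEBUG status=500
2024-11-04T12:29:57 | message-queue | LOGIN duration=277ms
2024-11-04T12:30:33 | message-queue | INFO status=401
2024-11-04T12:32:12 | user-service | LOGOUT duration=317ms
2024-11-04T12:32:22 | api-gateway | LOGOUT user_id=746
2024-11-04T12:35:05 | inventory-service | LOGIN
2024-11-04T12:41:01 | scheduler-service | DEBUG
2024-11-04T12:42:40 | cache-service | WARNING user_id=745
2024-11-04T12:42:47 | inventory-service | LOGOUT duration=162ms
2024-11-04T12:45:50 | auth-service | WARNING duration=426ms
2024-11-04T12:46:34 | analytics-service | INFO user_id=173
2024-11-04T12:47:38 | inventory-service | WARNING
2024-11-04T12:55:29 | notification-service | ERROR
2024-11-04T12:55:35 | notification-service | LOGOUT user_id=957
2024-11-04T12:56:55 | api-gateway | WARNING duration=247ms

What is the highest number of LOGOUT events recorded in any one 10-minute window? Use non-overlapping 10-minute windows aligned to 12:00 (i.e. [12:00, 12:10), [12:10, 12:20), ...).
2

To find the burst window:

1. Divide the log period into non-overlapping 10-minute windows starting at 12:00
2. Count LOGOUT events in each window
3. Find the window with maximum count
4. Maximum events in a window: 2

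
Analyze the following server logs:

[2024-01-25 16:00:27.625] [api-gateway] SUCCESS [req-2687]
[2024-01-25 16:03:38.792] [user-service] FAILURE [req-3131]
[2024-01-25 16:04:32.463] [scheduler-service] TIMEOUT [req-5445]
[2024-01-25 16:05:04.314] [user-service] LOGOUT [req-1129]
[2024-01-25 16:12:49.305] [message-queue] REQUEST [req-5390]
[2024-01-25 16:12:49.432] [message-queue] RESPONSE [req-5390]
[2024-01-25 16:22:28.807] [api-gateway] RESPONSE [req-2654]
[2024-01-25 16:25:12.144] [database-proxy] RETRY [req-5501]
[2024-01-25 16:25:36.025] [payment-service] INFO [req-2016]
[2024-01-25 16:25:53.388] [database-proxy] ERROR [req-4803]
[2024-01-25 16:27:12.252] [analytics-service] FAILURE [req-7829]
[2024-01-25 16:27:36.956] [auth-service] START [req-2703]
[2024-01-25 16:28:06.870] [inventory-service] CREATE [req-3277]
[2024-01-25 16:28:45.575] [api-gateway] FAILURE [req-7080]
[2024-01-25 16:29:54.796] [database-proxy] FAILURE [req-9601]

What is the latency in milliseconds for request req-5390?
127

To calculate latency:

1. Find REQUEST with id req-5390: 2024-01-25 16:12:49.305
2. Find RESPONSE with id req-5390: 2024-01-25 16:12:49.432
3. Latency: 2024-01-25 16:12:49.432 - 2024-01-25 16:12:49.305 = 127ms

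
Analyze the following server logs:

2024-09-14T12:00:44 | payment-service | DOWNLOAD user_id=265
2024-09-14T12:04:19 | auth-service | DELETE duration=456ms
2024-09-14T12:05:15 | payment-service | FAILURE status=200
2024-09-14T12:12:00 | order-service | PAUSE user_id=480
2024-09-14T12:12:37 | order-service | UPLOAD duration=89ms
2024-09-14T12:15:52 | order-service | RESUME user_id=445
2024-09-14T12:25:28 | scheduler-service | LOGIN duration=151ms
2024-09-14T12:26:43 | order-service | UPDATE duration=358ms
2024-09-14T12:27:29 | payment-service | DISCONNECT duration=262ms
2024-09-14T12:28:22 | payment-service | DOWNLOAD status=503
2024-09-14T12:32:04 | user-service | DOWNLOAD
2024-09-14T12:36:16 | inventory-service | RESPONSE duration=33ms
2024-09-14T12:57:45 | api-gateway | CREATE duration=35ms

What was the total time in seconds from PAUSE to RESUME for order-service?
232

To calculate state duration:

1. Find PAUSE event for order-service: 2024-09-14T12:12:00
2. Find RESUME event for order-service: 2024-09-14T12:15:52
3. Calculate duration: 2024-09-14T12:15:52 - 2024-09-14T12:12:00 = 232 seconds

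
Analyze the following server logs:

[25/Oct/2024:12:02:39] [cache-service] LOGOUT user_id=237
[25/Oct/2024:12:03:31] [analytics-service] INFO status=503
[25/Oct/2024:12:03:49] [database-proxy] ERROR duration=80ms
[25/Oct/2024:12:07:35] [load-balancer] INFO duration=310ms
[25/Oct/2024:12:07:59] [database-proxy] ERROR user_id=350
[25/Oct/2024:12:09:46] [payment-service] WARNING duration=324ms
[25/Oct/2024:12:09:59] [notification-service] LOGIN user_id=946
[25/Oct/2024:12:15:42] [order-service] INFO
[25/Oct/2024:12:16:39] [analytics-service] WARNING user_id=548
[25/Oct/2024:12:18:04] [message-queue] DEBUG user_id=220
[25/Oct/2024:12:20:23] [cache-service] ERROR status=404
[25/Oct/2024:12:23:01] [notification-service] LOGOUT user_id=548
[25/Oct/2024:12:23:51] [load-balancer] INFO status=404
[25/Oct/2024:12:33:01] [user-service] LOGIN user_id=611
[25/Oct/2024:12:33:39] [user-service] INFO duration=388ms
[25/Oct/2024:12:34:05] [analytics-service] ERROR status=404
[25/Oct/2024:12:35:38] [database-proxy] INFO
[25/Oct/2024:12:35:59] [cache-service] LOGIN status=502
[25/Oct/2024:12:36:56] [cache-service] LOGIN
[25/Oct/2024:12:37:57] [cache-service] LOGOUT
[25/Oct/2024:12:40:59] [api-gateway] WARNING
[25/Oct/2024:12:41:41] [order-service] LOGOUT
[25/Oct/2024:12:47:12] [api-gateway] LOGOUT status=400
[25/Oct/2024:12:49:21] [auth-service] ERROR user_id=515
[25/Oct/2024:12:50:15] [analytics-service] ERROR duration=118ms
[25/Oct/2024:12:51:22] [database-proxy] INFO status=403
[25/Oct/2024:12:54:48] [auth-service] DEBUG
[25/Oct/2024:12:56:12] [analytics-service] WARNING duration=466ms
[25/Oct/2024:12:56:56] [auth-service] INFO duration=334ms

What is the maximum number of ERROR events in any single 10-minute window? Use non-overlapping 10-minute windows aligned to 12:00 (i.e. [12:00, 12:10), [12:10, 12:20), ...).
2

To find the burst window:

1. Divide the log period into non-overlapping 10-minute windows starting at 12:00
2. Count ERROR events in each window
3. Find the window with maximum count
4. Maximum events in a window: 2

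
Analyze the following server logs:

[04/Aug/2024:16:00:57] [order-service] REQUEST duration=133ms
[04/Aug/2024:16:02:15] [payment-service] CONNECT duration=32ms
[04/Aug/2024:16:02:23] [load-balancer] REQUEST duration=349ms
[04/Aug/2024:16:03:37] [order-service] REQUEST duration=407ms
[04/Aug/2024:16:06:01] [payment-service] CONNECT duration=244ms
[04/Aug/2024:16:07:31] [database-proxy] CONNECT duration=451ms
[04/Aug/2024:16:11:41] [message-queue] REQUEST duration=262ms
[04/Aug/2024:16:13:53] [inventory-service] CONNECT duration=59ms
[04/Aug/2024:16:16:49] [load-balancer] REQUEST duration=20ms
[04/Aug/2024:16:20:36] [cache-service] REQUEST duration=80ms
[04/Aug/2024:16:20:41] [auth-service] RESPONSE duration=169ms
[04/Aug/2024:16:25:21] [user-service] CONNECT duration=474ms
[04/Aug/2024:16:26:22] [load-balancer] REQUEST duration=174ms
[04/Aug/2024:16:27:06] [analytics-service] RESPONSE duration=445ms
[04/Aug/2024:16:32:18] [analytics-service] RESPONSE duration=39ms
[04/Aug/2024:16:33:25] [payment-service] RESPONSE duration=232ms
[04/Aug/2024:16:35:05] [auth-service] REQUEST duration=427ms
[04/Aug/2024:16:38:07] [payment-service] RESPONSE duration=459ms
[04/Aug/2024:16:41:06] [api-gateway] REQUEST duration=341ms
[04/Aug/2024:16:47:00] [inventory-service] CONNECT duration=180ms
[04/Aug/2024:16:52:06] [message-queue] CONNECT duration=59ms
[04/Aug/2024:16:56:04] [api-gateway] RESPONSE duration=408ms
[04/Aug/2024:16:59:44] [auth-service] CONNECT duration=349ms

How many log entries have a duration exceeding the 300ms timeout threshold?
10

To count timeouts:

1. Threshold: 300ms
2. Extract duration from each log entry
3. Count entries where duration > 300
4. Timeout count: 10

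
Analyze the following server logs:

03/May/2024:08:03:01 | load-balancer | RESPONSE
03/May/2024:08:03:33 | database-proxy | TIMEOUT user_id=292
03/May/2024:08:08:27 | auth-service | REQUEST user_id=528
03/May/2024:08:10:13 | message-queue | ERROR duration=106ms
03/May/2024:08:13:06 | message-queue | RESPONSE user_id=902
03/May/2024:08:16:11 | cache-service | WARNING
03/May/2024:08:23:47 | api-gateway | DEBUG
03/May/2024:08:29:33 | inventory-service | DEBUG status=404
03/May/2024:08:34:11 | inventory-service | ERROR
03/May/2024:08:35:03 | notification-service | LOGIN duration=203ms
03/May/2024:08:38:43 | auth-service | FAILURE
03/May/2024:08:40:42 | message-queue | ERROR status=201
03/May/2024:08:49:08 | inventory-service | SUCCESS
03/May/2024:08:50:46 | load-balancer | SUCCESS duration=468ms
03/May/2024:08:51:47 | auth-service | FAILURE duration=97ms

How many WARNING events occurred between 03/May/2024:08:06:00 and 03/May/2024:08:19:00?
1

To count events in the time window:

1. Window boundaries: 03/May/2024:08:06:00 to 03/May/2024:08:19:00
2. Filter for WARNING events within this window
3. Count matching events: 1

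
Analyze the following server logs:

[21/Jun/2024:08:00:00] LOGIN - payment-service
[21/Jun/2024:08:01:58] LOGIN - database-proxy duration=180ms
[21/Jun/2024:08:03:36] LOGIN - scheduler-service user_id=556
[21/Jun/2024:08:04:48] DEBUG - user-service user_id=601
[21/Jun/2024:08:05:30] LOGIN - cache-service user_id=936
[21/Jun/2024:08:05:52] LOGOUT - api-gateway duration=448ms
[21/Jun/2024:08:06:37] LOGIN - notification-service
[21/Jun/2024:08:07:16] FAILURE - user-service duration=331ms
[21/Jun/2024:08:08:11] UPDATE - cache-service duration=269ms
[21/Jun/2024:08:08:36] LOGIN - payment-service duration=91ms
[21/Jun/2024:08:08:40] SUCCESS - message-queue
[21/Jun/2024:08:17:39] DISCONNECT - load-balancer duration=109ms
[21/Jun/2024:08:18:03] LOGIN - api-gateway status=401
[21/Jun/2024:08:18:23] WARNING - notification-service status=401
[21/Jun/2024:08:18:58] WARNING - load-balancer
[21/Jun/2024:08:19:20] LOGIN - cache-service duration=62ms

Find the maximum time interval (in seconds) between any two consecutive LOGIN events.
567

To find the longest gap:

1. Extract all LOGIN events in chronological order
2. Calculate time differences between consecutive events
3. Find the maximum difference
4. Longest gap: 567 seconds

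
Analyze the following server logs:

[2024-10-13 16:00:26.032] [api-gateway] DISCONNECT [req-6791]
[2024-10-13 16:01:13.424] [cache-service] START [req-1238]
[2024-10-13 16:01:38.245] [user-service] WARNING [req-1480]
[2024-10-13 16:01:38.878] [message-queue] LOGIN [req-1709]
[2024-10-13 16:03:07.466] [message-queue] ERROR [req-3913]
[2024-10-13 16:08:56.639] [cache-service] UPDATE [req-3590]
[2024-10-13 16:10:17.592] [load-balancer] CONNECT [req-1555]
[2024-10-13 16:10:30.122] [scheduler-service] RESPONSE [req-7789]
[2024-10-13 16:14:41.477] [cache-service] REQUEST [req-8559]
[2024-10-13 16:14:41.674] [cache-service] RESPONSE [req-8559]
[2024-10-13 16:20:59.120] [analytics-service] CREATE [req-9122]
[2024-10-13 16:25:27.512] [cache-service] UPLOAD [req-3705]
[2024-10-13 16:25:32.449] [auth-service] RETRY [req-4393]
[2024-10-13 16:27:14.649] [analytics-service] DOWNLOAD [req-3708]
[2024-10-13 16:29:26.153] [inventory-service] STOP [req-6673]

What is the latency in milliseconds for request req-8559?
197

To calculate latency:

1. Find REQUEST with id req-8559: 2024-10-13 16:14:41.477
2. Find RESPONSE with id req-8559: 2024-10-13 16:14:41.674
3. Latency: 2024-10-13 16:14:41.674 - 2024-10-13 16:14:41.477 = 197ms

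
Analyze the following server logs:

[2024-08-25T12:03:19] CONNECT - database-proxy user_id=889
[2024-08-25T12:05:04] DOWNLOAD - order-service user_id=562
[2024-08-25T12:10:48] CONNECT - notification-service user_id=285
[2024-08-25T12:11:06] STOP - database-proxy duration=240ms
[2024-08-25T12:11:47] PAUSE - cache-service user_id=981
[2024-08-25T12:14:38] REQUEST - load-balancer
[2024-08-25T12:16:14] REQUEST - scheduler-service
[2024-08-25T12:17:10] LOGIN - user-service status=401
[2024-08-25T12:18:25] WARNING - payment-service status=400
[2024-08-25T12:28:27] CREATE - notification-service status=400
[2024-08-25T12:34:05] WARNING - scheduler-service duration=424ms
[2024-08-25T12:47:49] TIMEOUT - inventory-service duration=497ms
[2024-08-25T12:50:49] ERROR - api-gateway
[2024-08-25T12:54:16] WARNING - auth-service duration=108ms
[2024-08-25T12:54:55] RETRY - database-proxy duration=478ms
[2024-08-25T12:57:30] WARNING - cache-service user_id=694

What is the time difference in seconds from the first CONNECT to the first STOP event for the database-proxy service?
467

To find the time between events:

1. Locate the first CONNECT event for database-proxy: 2024-08-25T12:03:19
2. Locate the first STOP event for database-proxy: 2024-08-25T12:11:06
3. Calculate the difference: 2024-08-25T12:11:06 - 2024-08-25T12:03:19 = 467 seconds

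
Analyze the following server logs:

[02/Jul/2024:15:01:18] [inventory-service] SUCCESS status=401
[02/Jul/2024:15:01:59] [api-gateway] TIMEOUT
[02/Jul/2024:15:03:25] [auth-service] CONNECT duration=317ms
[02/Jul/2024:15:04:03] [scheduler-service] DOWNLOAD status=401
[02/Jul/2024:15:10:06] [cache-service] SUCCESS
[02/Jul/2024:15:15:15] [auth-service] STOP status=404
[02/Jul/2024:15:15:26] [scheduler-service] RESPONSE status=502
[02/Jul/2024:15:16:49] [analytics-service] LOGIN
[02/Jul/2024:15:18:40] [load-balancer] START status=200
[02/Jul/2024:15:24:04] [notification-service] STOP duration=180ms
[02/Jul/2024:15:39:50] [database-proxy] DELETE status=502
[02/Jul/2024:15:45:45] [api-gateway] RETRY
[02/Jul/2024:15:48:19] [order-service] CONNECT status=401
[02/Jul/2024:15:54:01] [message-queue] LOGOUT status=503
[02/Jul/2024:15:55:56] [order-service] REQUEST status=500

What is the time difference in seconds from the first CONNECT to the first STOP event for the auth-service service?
710

To find the time between events:

1. Locate the first CONNECT event for auth-service: 02/Jul/2024:15:03:25
2. Locate the first STOP event for auth-service: 02/Jul/2024:15:15:15
3. Calculate the difference: 02/Jul/2024:15:15:15 - 02/Jul/2024:15:03:25 = 710 seconds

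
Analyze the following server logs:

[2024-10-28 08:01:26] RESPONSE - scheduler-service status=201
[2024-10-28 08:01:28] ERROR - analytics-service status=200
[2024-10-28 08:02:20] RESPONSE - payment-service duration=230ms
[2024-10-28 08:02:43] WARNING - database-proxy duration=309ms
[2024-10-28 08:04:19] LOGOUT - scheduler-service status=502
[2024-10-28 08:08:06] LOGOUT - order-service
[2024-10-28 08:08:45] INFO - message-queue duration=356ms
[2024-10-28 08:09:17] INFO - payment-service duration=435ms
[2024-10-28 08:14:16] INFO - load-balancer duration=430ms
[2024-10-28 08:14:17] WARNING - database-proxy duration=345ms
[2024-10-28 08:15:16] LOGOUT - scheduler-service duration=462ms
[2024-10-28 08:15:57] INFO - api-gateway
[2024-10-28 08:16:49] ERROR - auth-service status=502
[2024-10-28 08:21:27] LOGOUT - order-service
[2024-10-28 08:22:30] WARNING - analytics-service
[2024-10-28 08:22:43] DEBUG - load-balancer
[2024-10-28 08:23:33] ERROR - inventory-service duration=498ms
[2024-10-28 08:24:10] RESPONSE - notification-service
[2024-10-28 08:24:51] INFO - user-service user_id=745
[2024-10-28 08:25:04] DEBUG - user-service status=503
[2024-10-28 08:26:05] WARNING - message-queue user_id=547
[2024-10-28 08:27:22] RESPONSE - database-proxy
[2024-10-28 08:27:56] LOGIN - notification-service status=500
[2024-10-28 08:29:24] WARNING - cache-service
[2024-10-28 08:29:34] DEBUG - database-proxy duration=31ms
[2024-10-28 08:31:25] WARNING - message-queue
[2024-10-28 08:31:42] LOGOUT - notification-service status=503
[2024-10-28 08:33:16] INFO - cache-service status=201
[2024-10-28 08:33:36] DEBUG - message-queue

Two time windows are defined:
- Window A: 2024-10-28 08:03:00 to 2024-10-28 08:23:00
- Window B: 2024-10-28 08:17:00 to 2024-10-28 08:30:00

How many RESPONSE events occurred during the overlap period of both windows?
0

To find overlap events:

1. Window A: 2024-10-28 08:03:00 to 2024-10-28 08:23:00
2. Window B: 2024-10-28 08:17:00 to 2024-10-28 08:30:00
3. Overlap period: 2024-10-28 08:17:00 to 2024-10-28 08:23:00
4. Count RESPONSE events in overlap: 0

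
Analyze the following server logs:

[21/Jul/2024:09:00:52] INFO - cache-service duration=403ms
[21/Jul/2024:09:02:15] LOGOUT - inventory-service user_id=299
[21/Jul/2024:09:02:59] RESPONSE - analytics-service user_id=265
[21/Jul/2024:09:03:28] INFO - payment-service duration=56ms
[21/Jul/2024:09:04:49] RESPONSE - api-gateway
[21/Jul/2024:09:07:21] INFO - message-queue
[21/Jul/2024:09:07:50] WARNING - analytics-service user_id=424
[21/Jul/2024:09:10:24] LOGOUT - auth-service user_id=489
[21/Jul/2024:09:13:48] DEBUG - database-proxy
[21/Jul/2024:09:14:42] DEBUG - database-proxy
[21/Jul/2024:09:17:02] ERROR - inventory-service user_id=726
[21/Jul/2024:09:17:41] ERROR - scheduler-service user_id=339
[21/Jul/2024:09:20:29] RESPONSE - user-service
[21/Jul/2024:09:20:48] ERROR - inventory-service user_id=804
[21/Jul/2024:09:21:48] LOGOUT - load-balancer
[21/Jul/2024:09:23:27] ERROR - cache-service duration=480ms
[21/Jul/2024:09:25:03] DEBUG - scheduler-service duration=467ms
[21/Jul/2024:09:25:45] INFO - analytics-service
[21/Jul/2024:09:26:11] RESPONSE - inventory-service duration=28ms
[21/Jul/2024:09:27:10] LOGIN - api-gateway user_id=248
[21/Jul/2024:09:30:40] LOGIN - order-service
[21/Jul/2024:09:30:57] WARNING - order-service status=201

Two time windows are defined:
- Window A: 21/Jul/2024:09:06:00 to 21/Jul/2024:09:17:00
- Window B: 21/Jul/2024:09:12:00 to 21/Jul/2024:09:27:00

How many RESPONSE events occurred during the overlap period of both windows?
0

To find overlap events:

1. Window A: 21/Jul/2024:09:06:00 to 21/Jul/2024:09:17:00
2. Window B: 21/Jul/2024:09:12:00 to 21/Jul/2024:09:27:00
3. Overlap period: 21/Jul/2024:09:12:00 to 21/Jul/2024:09:17:00
4. Count RESPONSE events in overlap: 0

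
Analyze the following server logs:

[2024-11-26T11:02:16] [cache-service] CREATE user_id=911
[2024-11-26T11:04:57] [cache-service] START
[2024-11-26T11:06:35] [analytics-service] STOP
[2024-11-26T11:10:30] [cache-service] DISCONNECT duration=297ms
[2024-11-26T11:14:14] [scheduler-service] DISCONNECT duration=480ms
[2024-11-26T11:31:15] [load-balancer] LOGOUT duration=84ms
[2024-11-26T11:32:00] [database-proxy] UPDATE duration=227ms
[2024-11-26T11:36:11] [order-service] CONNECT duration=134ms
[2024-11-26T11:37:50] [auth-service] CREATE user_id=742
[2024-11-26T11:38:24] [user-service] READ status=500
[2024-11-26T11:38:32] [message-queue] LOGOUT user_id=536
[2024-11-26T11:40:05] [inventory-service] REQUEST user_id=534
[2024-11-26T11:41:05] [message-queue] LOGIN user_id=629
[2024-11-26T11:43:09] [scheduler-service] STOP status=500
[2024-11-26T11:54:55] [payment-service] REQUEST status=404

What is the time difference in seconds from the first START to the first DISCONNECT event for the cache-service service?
333

To find the time between events:

1. Locate the first START event for cache-service: 2024-11-26T11:04:57
2. Locate the first DISCONNECT event for cache-service: 2024-11-26T11:10:30
3. Calculate the difference: 2024-11-26T11:10:30 - 2024-11-26T11:04:57 = 333 seconds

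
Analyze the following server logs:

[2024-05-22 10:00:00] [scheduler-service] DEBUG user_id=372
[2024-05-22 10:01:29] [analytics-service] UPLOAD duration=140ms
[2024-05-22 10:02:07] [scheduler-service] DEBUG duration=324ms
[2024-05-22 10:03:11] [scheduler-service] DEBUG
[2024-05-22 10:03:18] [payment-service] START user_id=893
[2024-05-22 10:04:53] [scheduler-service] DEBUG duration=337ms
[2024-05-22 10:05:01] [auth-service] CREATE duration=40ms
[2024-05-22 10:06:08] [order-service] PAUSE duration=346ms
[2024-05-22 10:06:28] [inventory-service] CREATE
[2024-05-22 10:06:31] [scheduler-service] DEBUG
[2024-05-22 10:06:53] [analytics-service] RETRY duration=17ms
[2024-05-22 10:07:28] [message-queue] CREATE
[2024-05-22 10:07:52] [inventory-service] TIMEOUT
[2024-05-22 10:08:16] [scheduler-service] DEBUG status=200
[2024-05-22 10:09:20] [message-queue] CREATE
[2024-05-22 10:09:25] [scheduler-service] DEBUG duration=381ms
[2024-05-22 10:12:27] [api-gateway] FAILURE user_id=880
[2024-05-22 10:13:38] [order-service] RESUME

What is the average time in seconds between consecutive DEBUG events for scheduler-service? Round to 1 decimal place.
94.2

To calculate average interval:

1. Find all DEBUG events for scheduler-service in order
2. Calculate time gaps between consecutive events
3. Compute mean of gaps: 565 / 6 = 94.2 seconds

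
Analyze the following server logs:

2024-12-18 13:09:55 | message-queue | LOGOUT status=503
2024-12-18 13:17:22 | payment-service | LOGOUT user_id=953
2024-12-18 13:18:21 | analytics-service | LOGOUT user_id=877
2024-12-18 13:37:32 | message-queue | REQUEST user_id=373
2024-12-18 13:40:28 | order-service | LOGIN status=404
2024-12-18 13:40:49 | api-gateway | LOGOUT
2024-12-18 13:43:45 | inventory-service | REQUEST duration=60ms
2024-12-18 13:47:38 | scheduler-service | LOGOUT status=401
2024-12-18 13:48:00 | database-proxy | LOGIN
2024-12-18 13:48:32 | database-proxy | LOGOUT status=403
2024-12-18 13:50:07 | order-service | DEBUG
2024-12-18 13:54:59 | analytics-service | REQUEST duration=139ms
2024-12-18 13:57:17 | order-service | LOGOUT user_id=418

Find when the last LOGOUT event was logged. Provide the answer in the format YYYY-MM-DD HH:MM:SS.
2024-12-18 13:57:17

To find the last event:

1. Filter for all LOGOUT events
2. Sort by timestamp
3. Select the last one
4. Timestamp: 2024-12-18 13:57:17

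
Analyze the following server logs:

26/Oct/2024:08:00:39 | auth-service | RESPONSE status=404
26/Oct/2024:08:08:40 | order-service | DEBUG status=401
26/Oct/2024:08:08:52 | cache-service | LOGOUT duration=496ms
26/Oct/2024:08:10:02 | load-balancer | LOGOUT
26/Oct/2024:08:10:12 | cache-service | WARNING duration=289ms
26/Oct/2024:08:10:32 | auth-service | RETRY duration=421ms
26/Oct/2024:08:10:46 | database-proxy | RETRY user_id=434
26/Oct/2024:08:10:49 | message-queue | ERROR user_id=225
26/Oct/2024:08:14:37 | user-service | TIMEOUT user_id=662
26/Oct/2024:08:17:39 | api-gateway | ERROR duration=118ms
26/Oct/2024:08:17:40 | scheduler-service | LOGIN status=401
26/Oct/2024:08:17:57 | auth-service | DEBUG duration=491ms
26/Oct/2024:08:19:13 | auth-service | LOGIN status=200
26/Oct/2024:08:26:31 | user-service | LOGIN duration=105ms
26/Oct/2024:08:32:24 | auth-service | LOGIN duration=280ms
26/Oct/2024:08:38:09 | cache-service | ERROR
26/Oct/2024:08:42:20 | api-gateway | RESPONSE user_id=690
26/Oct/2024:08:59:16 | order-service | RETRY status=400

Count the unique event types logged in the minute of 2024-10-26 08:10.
4

To count unique event types:

1. Filter events in the minute starting at 2024-10-26 08:10
2. Extract event types from matching entries
3. Count unique types: 4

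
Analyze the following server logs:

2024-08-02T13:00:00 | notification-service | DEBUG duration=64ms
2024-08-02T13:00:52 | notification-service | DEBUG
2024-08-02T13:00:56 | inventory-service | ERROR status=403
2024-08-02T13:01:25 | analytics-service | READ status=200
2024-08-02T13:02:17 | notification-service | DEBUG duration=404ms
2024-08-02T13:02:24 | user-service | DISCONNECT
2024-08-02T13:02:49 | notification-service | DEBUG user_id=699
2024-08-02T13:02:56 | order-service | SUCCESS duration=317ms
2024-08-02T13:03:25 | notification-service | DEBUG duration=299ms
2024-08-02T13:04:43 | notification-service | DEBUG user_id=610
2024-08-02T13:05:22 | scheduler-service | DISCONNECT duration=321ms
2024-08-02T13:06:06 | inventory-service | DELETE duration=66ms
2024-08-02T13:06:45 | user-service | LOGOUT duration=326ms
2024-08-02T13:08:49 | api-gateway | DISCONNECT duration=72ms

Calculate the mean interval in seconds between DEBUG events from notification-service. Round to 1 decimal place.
56.6

To calculate average interval:

1. Find all DEBUG events for notification-service in order
2. Calculate time gaps between consecutive events
3. Compute mean of gaps: 283 / 5 = 56.6 seconds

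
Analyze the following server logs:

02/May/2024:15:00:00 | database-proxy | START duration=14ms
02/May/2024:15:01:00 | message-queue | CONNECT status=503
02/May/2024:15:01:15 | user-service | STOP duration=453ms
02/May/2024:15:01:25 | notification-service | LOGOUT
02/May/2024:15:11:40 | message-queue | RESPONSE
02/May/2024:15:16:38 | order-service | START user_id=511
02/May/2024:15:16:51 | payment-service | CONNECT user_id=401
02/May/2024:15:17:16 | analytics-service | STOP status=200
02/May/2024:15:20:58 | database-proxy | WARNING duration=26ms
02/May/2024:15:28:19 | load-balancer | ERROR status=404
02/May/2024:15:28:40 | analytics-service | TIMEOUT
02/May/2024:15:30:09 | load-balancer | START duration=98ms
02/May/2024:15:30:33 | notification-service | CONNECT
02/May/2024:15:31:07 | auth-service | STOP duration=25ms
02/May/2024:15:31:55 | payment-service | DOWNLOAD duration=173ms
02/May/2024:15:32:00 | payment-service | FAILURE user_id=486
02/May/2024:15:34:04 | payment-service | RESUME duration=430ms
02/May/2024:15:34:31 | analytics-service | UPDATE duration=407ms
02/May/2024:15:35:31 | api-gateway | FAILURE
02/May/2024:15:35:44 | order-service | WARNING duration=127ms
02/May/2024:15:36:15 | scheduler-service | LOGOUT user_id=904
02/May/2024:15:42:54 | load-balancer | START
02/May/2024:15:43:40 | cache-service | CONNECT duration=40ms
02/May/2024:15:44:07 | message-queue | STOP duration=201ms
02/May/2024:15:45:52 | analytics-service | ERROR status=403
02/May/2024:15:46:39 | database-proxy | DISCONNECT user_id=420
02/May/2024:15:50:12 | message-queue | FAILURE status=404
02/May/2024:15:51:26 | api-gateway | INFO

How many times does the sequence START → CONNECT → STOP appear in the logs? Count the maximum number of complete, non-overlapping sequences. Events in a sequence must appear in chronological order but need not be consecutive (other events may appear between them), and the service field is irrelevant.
4

To count sequences:

1. Look for pattern: START → CONNECT → STOP
2. Greedily scan the log in chronological order, matching each sequence element in turn (ignoring service)
3. Each time the full pattern completes, increment the count and restart matching from the next event
4. Complete non-overlapping sequences found: 4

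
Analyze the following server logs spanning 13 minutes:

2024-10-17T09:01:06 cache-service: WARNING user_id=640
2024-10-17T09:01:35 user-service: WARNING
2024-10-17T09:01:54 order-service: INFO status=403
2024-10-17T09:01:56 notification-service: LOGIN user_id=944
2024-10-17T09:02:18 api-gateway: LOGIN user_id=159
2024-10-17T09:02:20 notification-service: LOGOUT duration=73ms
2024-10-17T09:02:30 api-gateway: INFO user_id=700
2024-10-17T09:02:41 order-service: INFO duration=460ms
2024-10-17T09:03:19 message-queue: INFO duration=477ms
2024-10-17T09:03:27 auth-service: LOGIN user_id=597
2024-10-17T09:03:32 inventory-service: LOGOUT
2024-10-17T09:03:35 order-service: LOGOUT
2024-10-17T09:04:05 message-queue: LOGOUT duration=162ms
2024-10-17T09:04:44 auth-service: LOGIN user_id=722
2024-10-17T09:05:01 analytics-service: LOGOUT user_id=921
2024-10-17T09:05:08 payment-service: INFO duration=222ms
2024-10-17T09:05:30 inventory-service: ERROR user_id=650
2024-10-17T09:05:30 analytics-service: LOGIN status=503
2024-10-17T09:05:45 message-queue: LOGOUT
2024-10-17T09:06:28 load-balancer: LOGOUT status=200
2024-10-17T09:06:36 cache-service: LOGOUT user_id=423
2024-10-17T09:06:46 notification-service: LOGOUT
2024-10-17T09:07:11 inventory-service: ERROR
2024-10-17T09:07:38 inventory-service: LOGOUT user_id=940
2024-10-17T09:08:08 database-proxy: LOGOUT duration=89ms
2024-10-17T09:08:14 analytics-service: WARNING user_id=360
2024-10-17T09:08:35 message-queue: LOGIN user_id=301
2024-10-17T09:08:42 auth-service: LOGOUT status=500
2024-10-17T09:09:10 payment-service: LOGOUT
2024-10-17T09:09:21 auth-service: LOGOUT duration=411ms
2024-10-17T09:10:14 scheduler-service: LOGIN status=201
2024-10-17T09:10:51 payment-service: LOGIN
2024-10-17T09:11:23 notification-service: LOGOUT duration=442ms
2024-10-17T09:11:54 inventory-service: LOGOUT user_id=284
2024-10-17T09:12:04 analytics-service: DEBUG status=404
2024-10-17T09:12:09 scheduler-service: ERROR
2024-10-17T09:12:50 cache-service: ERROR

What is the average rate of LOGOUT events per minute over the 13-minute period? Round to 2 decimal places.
1.23

To calculate the rate:

1. Count total LOGOUT events: 16
2. Total time period: 13 minutes
3. Rate = 16 / 13 = 1.23 events per minute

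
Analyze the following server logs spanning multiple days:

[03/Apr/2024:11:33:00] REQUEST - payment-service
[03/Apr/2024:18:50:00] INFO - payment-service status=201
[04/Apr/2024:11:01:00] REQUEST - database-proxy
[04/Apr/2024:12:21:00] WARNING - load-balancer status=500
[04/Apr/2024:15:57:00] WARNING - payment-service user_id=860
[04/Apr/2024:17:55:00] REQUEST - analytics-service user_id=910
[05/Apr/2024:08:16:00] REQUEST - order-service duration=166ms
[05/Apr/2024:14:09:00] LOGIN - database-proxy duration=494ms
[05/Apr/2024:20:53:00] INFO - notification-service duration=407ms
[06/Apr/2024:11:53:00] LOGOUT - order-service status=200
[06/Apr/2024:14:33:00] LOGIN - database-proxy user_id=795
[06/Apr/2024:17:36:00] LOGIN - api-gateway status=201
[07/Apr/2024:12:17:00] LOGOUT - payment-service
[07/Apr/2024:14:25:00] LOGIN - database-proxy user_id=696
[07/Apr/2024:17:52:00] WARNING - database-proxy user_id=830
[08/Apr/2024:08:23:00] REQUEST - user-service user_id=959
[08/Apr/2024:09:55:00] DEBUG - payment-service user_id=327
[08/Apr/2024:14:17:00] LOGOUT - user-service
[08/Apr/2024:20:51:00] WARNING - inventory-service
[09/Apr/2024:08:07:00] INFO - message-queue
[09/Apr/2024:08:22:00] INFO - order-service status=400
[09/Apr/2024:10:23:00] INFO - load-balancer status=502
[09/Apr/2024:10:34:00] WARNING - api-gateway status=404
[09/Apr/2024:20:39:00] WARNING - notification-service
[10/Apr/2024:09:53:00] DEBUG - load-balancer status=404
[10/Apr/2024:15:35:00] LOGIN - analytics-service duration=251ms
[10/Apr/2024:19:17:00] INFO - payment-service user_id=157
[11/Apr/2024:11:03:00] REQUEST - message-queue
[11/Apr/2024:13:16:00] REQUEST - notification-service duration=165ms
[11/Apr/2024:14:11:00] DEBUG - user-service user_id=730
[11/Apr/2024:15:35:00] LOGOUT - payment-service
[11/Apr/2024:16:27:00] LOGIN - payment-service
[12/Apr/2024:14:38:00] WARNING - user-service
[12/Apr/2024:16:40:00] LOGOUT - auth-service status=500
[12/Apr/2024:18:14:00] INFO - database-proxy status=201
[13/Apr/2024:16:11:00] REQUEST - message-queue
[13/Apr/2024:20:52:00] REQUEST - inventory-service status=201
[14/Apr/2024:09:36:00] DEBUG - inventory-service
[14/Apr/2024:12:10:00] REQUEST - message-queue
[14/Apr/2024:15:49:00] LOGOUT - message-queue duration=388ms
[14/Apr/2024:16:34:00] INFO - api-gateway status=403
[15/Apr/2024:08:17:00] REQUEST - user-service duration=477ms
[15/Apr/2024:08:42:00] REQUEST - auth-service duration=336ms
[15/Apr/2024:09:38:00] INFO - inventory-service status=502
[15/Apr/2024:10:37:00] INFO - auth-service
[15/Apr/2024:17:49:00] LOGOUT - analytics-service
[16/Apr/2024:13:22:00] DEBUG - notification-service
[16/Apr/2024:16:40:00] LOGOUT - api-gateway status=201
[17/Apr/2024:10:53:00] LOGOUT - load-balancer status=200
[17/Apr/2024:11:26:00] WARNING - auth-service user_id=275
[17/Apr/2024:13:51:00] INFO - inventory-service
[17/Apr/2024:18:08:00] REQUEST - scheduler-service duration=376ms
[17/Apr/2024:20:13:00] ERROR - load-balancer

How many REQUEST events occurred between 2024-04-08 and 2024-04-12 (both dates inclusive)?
3

To filter by date range:

1. Date range: 2024-04-08 through 2024-04-12, both dates inclusive
2. Filter for REQUEST events whose date falls in this range
3. Count matching events: 3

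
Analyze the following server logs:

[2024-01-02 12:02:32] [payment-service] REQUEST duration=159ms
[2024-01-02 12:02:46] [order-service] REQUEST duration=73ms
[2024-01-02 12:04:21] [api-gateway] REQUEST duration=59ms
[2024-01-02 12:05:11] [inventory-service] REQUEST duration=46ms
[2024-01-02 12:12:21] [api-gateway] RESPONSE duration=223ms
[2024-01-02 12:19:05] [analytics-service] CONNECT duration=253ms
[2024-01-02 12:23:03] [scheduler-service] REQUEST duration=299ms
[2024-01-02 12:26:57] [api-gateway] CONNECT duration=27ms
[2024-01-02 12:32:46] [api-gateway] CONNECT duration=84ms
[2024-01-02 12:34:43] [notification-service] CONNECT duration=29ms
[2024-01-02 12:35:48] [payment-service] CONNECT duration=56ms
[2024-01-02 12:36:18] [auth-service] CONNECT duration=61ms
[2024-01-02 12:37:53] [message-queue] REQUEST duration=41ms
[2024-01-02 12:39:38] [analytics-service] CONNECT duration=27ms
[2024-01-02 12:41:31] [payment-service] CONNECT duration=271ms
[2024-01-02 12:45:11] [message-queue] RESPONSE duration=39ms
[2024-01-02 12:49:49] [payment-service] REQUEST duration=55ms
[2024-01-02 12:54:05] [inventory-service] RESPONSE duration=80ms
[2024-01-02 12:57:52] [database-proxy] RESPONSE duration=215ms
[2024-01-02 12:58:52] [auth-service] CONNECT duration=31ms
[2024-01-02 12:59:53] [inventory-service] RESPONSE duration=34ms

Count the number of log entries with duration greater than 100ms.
6

To count timeouts:

1. Threshold: 100ms
2. Extract duration from each log entry
3. Count entries where duration > 100
4. Timeout count: 6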